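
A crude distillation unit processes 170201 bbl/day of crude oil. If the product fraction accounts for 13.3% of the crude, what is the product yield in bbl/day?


Crude throughput = 170201 bbl/day
Fraction yield = 13.3%
yield = throughput * fraction / 100
yield = 170201 * 13.3 / 100 = 22636.733

22636.733 bbl/day


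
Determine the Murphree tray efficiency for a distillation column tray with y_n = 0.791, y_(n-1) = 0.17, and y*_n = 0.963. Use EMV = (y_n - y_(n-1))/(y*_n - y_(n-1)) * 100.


Murphree vapor efficiency: EMV = (y_n - y_(n-1)) / (y*_n - y_(n-1)) * 100
EMV = (0.791 - 0.17) / (0.963 - 0.17) * 100 = 0.621 / 0.793 * 100 = 78.31

78.31 %


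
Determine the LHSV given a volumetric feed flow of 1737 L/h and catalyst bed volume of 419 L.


LHSV = volumetric feed rate / catalyst volume
= 1737 L/h / 419 L
= 4.146 h^-1

4.146 h^-1


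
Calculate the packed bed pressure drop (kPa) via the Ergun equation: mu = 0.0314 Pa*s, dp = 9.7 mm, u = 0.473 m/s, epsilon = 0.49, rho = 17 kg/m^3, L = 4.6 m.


dp = 9.7 mm = 0.0097 m
Viscous term = 150*0.0314*0.473*(1-0.49)^2 / (0.0097^2*0.49^3) = 52346.9
Inertial term = 1.75*17*0.473^2*(1-0.49) / (0.0097*0.49^3) = 2974.54
dP/L = 52346.9 + 2974.54 = 55321.4 Pa/m
dP = 55321.4 * 4.6 / 1000 = 254.5 kPa

254.5 kPa


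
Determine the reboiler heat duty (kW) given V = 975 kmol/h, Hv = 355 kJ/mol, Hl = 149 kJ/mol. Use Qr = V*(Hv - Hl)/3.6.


Qr = 975 * (355 - 149) / 3.6 = 975 * 206 / 3.6 = 55790

55790 kW


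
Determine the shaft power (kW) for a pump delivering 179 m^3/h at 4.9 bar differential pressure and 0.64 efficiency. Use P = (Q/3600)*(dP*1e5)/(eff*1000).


Q = 179 / 3600 = 0.0497222 m^3/s
P = 0.0497222 * (4.9 * 1e5) / 0.64 / 1000 = 38.07

38.07 kW


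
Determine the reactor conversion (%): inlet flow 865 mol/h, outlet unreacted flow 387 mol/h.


X = (F_in - F_out) / F_in * 100
Moles reacted = 865 - 387 = 478
X = 478 / 865 * 100
= 0.5526 * 100
= 55.26 %

55.26 %


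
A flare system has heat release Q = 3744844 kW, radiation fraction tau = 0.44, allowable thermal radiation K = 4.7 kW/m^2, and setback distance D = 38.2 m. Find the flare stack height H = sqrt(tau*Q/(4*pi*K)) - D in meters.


tau*Q/(4*pi*K) = 0.44 * 3744844 / (4 * pi * 4.7) = 27898.4
sqrt(27898.4) = 167.028
H = 167.028 - 38.2 = 128.8

128.8 m


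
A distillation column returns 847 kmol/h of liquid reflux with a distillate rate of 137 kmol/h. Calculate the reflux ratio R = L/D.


Reflux ratio definition: R = L / D (liquid returned / distillate withdrawn)
L = 847 kmol/h, D = 137 kmol/h
R = 847 / 137 = 6.182

6.182


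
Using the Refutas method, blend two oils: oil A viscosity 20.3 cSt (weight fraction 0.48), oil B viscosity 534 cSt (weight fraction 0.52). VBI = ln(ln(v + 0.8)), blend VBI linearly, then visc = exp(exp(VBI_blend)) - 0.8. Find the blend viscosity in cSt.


Refutas method: VBN_i = 14.534*ln(ln(visc_i + 0.8)) + 10.975, blended linearly by mass fraction; since VBN is linear in VBI_i = ln(ln(visc_i + 0.8)) and the fractions sum to 1, blend VBI directly: visc = exp(exp(VBI_blend)) - 0.8
VBI_1 = ln(ln(20.3 + 0.8)) = 1.1149
VBI_2 = ln(ln(534 + 0.8)) = 1.83767
VBI_blend = 0.48 * 1.1149 + 0.52 * 1.83767 = 1.49074
visc_blend = exp(exp(1.49074)) - 0.8 = 84.01

84.01 cSt


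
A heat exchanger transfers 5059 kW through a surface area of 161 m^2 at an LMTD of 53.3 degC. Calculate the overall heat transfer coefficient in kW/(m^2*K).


From Q = U*A*LMTD, U = Q / (A * LMTD)
U = 5059 / (161 * 53.3) = 5059 / 8581.3 = 0.5895

0.5895 kW/(m^2*K)


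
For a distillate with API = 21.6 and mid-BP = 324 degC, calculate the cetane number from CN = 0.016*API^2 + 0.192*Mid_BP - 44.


CN = 0.016 * 21.6^2 + 0.192 * 324 - 44
CN = 7.46496 + 62.208 - 44 = 25.67296

25.67296


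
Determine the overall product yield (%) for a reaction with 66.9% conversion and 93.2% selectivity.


Overall yield = conversion (%) * selectivity (%) / 100
Conversion = 66.9%, Selectivity = 93.2%
Y = 66.9 * 93.2 / 100
= 62.3508 %

62.3508 %


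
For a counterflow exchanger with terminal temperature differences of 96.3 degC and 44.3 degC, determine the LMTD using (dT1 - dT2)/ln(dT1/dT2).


LMTD = (dT1 - dT2) / ln(dT1/dT2)
= (96.3 - 44.3) / ln(96.3 / 44.3) = 52 / 0.776484 = 66.97

66.97 degC


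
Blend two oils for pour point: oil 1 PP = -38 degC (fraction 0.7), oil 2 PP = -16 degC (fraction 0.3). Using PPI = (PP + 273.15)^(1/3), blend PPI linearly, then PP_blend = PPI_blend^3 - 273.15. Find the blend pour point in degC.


PPI_1 = (-38 + 273.15)^(1/3) = 6.172318
PPI_2 = (-16 + 273.15)^(1/3) = 6.359098
PPI_blend = 0.7 * 6.172318 + 0.3 * 6.359098 = 6.228352
PP_blend = 6.228352^3 - 273.15 = 241.6125 - 273.15 = -31.54

-31.54 degC


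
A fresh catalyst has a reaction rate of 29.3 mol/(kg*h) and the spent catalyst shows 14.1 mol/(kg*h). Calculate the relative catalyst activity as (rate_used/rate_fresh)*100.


Activity (%) = (rate_used / rate_fresh) * 100
rate_used = 14.1, rate_fresh = 29.3
= (14.1 / 29.3) * 100
= 0.4812 * 100 = 48.12

48.12 %


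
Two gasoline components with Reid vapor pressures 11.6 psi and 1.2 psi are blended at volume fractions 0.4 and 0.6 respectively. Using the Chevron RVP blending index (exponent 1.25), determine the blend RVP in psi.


Chevron index: RVP_blend = (sum xi*RVPi^1.25)^(1/1.25)
RVP^1.25 terms: 0.4 * 11.6^1.25 + 0.6 * 1.2^1.25 = 9.31671
RVP_blend = 9.31671^(1/1.25) = 5.962

5.962 psi


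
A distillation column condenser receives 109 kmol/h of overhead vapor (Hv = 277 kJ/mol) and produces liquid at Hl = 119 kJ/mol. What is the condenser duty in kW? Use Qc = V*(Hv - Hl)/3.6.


Qc = 109 * (277 - 119) / 3.6 = 109 * 158 / 3.6 = 4784

4784 kW


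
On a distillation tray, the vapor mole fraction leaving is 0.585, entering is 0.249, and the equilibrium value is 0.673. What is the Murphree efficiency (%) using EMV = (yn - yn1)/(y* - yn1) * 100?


Murphree vapor efficiency: EMV = (y_n - y_(n-1)) / (y*_n - y_(n-1)) * 100
EMV = (0.585 - 0.249) / (0.673 - 0.249) * 100 = 0.336 / 0.424 * 100 = 79.25

79.25 %


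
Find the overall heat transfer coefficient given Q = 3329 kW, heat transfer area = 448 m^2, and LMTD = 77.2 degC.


From Q = U*A*LMTD, U = Q / (A * LMTD)
U = 3329 / (448 * 77.2) = 3329 / 34585.6 = 0.09625

0.09625 kW/(m^2*K)


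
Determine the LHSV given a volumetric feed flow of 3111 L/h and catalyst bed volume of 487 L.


LHSV = volumetric feed rate / catalyst volume
= 3111 L/h / 487 L
= 6.388 h^-1

6.388 h^-1


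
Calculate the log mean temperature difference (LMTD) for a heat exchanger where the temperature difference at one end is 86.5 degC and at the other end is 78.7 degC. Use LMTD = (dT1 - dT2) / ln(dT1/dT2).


LMTD = (dT1 - dT2) / ln(dT1/dT2)
= (86.5 - 78.7) / ln(86.5 / 78.7) = 7.8 / 0.0945013 = 82.54

82.54 degC


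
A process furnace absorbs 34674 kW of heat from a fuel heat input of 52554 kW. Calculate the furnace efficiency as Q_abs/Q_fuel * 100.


Furnace efficiency = Q_absorbed / Q_fuel * 100
= 34674 / 52554 * 100 = 65.98

65.98 %


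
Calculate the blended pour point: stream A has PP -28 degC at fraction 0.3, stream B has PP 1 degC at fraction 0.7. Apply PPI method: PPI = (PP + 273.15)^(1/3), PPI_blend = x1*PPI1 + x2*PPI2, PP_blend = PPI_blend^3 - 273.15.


PPI_1 = (-28 + 273.15)^(1/3) = 6.258601
PPI_2 = (1 + 273.15)^(1/3) = 6.49625
PPI_blend = 0.3 * 6.258601 + 0.7 * 6.49625 = 6.424955
PP_blend = 6.424955^3 - 273.15 = 265.2224 - 273.15 = -7.93

-7.93 degC


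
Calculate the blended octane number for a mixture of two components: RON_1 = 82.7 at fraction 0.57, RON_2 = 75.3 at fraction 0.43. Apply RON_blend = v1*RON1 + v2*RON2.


Linear blending: RON_blend = sum(vi * RONi)
Contribution 1: 0.57 * 82.7 = 47.139
Contribution 2: 0.43 * 75.3 = 32.379
RON_blend = 47.139 + 32.379 = 79.518

79.518


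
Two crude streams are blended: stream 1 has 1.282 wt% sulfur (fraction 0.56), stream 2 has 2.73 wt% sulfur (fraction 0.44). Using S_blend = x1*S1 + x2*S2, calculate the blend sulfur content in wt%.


Linear sulfur blending: S_blend = x1*S1 + x2*S2
Contribution 1: 0.56 * 1.282 = 0.71792 wt%
Contribution 2: 0.44 * 2.73 = 1.2012 wt%
S_blend = 0.71792 + 1.2012 = 1.91912

1.91912 wt%


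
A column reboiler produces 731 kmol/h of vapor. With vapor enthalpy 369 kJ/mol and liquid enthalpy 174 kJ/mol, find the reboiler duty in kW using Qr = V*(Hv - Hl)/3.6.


Qr = 731 * (369 - 174) / 3.6 = 731 * 195 / 3.6 = 39600

39600 kW


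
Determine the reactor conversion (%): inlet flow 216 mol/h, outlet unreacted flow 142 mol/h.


X = (F_in - F_out) / F_in * 100
Moles reacted = 216 - 142 = 74
X = 74 / 216 * 100
= 0.3426 * 100
= 34.26 %

34.26 %


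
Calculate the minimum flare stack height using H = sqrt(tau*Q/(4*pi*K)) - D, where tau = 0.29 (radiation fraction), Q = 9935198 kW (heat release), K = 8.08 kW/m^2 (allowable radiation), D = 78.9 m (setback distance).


tau*Q/(4*pi*K) = 0.29 * 9935198 / (4 * pi * 8.08) = 28376.1
sqrt(28376.1) = 168.452
H = 168.452 - 78.9 = 89.55

89.55 m


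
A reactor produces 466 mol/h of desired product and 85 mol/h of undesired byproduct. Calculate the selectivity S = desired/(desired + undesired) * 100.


Selectivity = desired / (desired + undesired) * 100
Total products = 466 + 85 = 551 mol/h
S = 466 / 551 * 100
= 0.8457 * 100
= 84.57 %

84.57 %


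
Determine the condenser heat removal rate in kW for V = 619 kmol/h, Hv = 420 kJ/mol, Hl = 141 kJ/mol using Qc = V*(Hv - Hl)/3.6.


Qc = 619 * (420 - 141) / 3.6 = 619 * 279 / 3.6 = 47970

47970 kW


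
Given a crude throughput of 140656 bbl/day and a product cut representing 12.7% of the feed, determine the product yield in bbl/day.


Crude throughput = 140656 bbl/day
Fraction yield = 12.7%
yield = throughput * fraction / 100
yield = 140656 * 12.7 / 100 = 17863.312

17863.312 bbl/day


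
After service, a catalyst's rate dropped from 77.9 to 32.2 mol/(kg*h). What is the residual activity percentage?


Activity (%) = (rate_used / rate_fresh) * 100
rate_used = 32.2, rate_fresh = 77.9
= (32.2 / 77.9) * 100
= 0.4134 * 100 = 41.34

41.34 %


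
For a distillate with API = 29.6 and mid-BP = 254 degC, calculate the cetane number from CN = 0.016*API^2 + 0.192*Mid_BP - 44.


CN = 0.016 * 29.6^2 + 0.192 * 254 - 44
CN = 14.01856 + 48.768 - 44 = 18.78656

18.78656


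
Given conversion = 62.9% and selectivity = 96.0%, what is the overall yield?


Overall yield = conversion (%) * selectivity (%) / 100
Conversion = 62.9%, Selectivity = 96.0%
Y = 62.9 * 96.0 / 100
= 60.384 %

60.384 %


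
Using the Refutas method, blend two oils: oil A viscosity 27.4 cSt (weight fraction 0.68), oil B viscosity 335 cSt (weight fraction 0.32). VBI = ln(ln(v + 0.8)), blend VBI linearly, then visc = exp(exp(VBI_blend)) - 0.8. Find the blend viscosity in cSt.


Refutas method: VBN_i = 14.534*ln(ln(visc_i + 0.8)) + 10.975, blended linearly by mass fraction; since VBN is linear in VBI_i = ln(ln(visc_i + 0.8)) and the fractions sum to 1, blend VBI directly: visc = exp(exp(VBI_blend)) - 0.8
VBI_1 = ln(ln(27.4 + 0.8)) = 1.20577
VBI_2 = ln(ln(335 + 0.8)) = 1.7607
VBI_blend = 0.68 * 1.20577 + 0.32 * 1.7607 = 1.38335
visc_blend = exp(exp(1.38335)) - 0.8 = 53.16

53.16 cSt


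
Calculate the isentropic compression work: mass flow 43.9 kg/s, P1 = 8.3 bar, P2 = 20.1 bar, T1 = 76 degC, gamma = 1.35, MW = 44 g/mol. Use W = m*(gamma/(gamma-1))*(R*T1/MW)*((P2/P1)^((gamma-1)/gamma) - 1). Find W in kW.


Isentropic work: W = m*(gamma/(gamma-1))*(R*T1/MW)*((P2/P1)^((gamma-1)/gamma) - 1)
T1 = 76 + 273.15 = 349.15 K
Pressure ratio = 20.1 / 8.3 = 2.42169
Exponent = (1.35 - 1)/1.35 = 0.259259
(P2/P1)^exp - 1 = 2.42169^0.259259 - 1 = 0.257726
W = 43.9 * 1.35 / 0.35 * 8.314 * 349.15 / 44 * 0.257726 = 2879

2879 kW


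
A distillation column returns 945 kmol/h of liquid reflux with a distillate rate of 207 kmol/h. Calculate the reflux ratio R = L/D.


Reflux ratio definition: R = L / D (liquid returned / distillate withdrawn)
L = 945 kmol/h, D = 207 kmol/h
R = 945 / 207 = 4.565

4.565


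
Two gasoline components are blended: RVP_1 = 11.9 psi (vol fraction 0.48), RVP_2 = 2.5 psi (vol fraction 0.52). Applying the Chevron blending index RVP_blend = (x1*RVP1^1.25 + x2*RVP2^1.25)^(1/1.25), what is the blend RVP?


Chevron index: RVP_blend = (sum xi*RVPi^1.25)^(1/1.25)
RVP^1.25 terms: 0.48 * 11.9^1.25 + 0.52 * 2.5^1.25 = 12.2437
RVP_blend = 12.2437^(1/1.25) = 7.419

7.419 psi


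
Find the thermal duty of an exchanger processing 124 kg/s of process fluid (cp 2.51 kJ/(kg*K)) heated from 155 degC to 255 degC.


Q = m_dot * cp * delta_T
delta_T = 255 - 155 = 100 K
Q = 124 * 2.51 * 100
= 311.24 * 100
= 31124 kW

31124 kW


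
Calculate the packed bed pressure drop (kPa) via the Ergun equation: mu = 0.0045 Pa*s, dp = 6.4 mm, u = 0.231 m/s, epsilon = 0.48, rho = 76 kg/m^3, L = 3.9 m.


dp = 6.4 mm = 0.0064 m
Viscous term = 150*0.0045*0.231*(1-0.48)^2 / (0.0064^2*0.48^3) = 9307.62
Inertial term = 1.75*76*0.231^2*(1-0.48) / (0.0064*0.48^3) = 5214.05
dP/L = 9307.62 + 5214.05 = 14521.7 Pa/m
dP = 14521.7 * 3.9 / 1000 = 56.63 kPa

56.63 kPa


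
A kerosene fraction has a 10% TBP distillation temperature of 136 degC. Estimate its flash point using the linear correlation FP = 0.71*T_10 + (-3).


FP = 0.71 * 136 + (-3) = 93.56

93.56 degC


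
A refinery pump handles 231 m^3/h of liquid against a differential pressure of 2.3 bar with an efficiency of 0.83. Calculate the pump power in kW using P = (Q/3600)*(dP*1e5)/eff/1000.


Q = 231 / 3600 = 0.0641667 m^3/s
P = 0.0641667 * (2.3 * 1e5) / 0.83 / 1000 = 17.78

17.78 kW


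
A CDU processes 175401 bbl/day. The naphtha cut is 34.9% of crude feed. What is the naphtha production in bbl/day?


Crude throughput = 175401 bbl/day
Fraction yield = 34.9%
yield = throughput * fraction / 100
yield = 175401 * 34.9 / 100 = 61214.949

61214.949 bbl/day


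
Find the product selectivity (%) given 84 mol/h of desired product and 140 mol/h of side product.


Selectivity = desired / (desired + undesired) * 100
Total products = 84 + 140 = 224 mol/h
S = 84 / 224 * 100
= 0.3750 * 100
= 37.50 %

37.50 %


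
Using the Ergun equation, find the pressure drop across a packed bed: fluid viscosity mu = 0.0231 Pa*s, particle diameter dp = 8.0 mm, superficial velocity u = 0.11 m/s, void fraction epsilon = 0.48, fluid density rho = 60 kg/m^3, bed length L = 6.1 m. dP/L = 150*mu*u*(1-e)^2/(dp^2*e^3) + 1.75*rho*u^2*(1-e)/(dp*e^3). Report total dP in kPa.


dp = 8.0 mm = 0.008 m
Viscous term = 150*0.0231*0.11*(1-0.48)^2 / (0.008^2*0.48^3) = 14561.3
Inertial term = 1.75*60*0.11^2*(1-0.48) / (0.008*0.48^3) = 746.731
dP/L = 14561.3 + 746.731 = 15308 Pa/m
dP = 15308 * 6.1 / 1000 = 93.38 kPa

93.38 kPa


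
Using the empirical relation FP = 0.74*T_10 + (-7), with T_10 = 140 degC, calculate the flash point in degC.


FP = 0.74 * 140 + (-7) = 96.6

96.6 degC


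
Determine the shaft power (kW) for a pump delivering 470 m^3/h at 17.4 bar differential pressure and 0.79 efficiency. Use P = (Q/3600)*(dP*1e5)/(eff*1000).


Q = 470 / 3600 = 0.130556 m^3/s
P = 0.130556 * (17.4 * 1e5) / 0.79 / 1000 = 287.6

287.6 kW


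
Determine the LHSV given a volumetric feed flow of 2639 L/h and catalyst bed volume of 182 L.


LHSV = volumetric feed rate / catalyst volume
= 2639 L/h / 182 L
= 14.50 h^-1

14.50 h^-1


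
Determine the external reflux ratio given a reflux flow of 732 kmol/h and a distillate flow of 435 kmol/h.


Reflux ratio definition: R = L / D (liquid returned / distillate withdrawn)
L = 732 kmol/h, D = 435 kmol/h
R = 732 / 435 = 1.683

1.683


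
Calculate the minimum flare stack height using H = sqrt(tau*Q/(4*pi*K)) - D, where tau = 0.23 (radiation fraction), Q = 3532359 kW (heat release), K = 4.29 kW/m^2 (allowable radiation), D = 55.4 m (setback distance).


tau*Q/(4*pi*K) = 0.23 * 3532359 / (4 * pi * 4.29) = 15070.4
sqrt(15070.4) = 122.762
H = 122.762 - 55.4 = 67.36

67.36 m


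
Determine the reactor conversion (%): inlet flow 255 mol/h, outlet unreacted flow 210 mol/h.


X = (F_in - F_out) / F_in * 100
Moles reacted = 255 - 210 = 45
X = 45 / 255 * 100
= 0.1765 * 100
= 17.65 %

17.65 %


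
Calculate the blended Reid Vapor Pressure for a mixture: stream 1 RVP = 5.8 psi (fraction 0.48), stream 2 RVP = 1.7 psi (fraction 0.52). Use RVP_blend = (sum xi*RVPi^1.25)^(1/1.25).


Chevron index: RVP_blend = (sum xi*RVPi^1.25)^(1/1.25)
RVP^1.25 terms: 0.48 * 5.8^1.25 + 0.52 * 1.7^1.25 = 5.32983
RVP_blend = 5.32983^(1/1.25) = 3.814

3.814 psi


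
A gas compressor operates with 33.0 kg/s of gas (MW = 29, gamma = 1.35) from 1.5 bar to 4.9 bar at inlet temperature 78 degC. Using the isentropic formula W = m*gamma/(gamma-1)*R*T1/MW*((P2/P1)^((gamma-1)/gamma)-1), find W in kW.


Isentropic work: W = m*(gamma/(gamma-1))*(R*T1/MW)*((P2/P1)^((gamma-1)/gamma) - 1)
T1 = 78 + 273.15 = 351.15 K
Pressure ratio = 4.9 / 1.5 = 3.26667
Exponent = (1.35 - 1)/1.35 = 0.259259
(P2/P1)^exp - 1 = 3.26667^0.259259 - 1 = 0.35921
W = 33.0 * 1.35 / 0.35 * 8.314 * 351.15 / 29 * 0.35921 = 4603

4603 kW


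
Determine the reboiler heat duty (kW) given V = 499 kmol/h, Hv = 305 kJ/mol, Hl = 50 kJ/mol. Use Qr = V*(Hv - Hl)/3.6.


Qr = 499 * (305 - 50) / 3.6 = 499 * 255 / 3.6 = 35350

35350 kW


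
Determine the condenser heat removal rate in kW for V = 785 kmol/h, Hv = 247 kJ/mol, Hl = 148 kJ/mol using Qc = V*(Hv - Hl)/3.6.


Qc = 785 * (247 - 148) / 3.6 = 785 * 99 / 3.6 = 21590

21590 kW


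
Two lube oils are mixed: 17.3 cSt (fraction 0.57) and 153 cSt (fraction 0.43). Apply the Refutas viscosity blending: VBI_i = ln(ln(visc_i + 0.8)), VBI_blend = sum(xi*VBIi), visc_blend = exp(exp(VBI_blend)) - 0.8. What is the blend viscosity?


Refutas method: VBN_i = 14.534*ln(ln(visc_i + 0.8)) + 10.975, blended linearly by mass fraction; since VBN is linear in VBI_i = ln(ln(visc_i + 0.8)) and the fractions sum to 1, blend VBI directly: visc = exp(exp(VBI_blend)) - 0.8
VBI_1 = ln(ln(17.3 + 0.8)) = 1.0633
VBI_2 = ln(ln(153 + 0.8)) = 1.61654
VBI_blend = 0.57 * 1.0633 + 0.43 * 1.61654 = 1.30119
visc_blend = exp(exp(1.30119)) - 0.8 = 38.60

38.60 cSt


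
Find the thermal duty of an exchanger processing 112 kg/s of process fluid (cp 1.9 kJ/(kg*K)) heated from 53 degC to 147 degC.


Q = m_dot * cp * delta_T
delta_T = 147 - 53 = 94 K
Q = 112 * 1.9 * 94
= 212.8 * 94
= 20003.2 kW

20003.2 kW


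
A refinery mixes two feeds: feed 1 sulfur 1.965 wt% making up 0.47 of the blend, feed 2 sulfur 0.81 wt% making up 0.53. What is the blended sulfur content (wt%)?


Linear sulfur blending: S_blend = x1*S1 + x2*S2
Contribution 1: 0.47 * 1.965 = 0.92355 wt%
Contribution 2: 0.53 * 0.81 = 0.4293 wt%
S_blend = 0.92355 + 0.4293 = 1.35285

1.35285 wt%


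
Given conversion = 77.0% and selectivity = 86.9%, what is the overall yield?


Overall yield = conversion (%) * selectivity (%) / 100
Conversion = 77.0%, Selectivity = 86.9%
Y = 77.0 * 86.9 / 100
= 66.913 %

66.913 %


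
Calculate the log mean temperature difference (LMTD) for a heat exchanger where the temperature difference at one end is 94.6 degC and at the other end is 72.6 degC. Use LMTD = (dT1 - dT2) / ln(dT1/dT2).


LMTD = (dT1 - dT2) / ln(dT1/dT2)
= (94.6 - 72.6) / ln(94.6 / 72.6) = 22 / 0.264693 = 83.12

83.12 degC


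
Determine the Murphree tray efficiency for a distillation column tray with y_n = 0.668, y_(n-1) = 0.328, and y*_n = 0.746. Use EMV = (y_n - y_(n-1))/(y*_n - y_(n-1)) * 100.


Murphree vapor efficiency: EMV = (y_n - y_(n-1)) / (y*_n - y_(n-1)) * 100
EMV = (0.668 - 0.328) / (0.746 - 0.328) * 100 = 0.34 / 0.418 * 100 = 81.34

81.34 %


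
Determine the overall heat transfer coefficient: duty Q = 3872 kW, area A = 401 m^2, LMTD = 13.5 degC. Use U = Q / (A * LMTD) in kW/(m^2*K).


From Q = U*A*LMTD, U = Q / (A * LMTD)
U = 3872 / (401 * 13.5) = 3872 / 5413.5 = 0.7152

0.7152 kW/(m^2*K)


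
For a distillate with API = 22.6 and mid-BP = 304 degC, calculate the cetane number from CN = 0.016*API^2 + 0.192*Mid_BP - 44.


CN = 0.016 * 22.6^2 + 0.192 * 304 - 44
CN = 8.17216 + 58.368 - 44 = 22.54016

22.54016


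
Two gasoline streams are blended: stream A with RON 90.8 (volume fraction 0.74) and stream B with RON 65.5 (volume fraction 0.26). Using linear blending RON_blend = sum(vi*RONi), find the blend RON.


Linear blending: RON_blend = sum(vi * RONi)
Contribution 1: 0.74 * 90.8 = 67.192
Contribution 2: 0.26 * 65.5 = 17.03
RON_blend = 67.192 + 17.03 = 84.222

84.222


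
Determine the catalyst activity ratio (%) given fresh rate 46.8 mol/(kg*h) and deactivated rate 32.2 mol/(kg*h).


Activity (%) = (rate_used / rate_fresh) * 100
rate_used = 32.2, rate_fresh = 46.8
= (32.2 / 46.8) * 100
= 0.6880 * 100 = 68.80

68.80 %


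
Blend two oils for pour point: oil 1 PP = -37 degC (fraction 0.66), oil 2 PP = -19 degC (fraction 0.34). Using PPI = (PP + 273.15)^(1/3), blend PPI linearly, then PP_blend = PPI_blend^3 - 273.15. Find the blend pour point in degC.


PPI_1 = (-37 + 273.15)^(1/3) = 6.181056
PPI_2 = (-19 + 273.15)^(1/3) = 6.334272
PPI_blend = 0.66 * 6.181056 + 0.34 * 6.334272 = 6.233149
PP_blend = 6.233149^3 - 273.15 = 242.1712 - 273.15 = -30.98

-30.98 degC


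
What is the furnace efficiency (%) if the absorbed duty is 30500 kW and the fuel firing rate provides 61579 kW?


Furnace efficiency = Q_absorbed / Q_fuel * 100
= 30500 / 61579 * 100 = 49.53

49.53 %


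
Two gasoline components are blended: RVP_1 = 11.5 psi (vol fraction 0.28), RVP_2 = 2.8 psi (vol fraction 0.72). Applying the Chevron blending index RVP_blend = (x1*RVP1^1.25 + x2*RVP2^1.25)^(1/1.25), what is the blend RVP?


Chevron index: RVP_blend = (sum xi*RVPi^1.25)^(1/1.25)
RVP^1.25 terms: 0.28 * 11.5^1.25 + 0.72 * 2.8^1.25 = 8.5375
RVP_blend = 8.5375^(1/1.25) = 5.560

5.560 psi


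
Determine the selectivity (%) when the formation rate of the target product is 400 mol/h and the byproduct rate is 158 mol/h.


Selectivity = desired / (desired + undesired) * 100
Total products = 400 + 158 = 558 mol/h
S = 400 / 558 * 100
= 0.7168 * 100
= 71.68 %

71.68 %


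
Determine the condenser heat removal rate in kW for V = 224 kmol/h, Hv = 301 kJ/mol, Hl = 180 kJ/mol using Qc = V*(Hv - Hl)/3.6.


Qc = 224 * (301 - 180) / 3.6 = 224 * 121 / 3.6 = 7529

7529 kW


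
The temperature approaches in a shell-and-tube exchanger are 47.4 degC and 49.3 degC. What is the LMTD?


LMTD = (dT1 - dT2) / ln(dT1/dT2)
= (47.4 - 49.3) / ln(47.4 / 49.3) = -1.9 / -0.0393019 = 48.34

48.34 degC


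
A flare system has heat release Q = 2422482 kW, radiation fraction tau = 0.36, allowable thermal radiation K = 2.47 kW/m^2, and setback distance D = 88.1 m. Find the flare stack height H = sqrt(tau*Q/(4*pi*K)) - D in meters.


tau*Q/(4*pi*K) = 0.36 * 2422482 / (4 * pi * 2.47) = 28096.8
sqrt(28096.8) = 167.621
H = 167.621 - 88.1 = 79.52

79.52 m


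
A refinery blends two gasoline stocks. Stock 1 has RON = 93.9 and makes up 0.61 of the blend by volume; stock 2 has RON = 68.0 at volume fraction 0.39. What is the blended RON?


Linear blending: RON_blend = sum(vi * RONi)
Contribution 1: 0.61 * 93.9 = 57.279
Contribution 2: 0.39 * 68.0 = 26.52
RON_blend = 57.279 + 26.52 = 83.799

83.799


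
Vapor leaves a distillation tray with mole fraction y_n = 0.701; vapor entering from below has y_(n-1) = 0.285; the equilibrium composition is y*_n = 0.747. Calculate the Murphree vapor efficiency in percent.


Murphree vapor efficiency: EMV = (y_n - y_(n-1)) / (y*_n - y_(n-1)) * 100
EMV = (0.701 - 0.285) / (0.747 - 0.285) * 100 = 0.416 / 0.462 * 100 = 90.04

90.04 %


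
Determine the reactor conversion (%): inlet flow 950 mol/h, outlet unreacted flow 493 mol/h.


X = (F_in - F_out) / F_in * 100
Moles reacted = 950 - 493 = 457
X = 457 / 950 * 100
= 0.4811 * 100
= 48.11 %

48.11 %


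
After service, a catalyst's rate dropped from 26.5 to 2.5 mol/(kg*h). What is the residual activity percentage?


Activity (%) = (rate_used / rate_fresh) * 100
rate_used = 2.5, rate_fresh = 26.5
= (2.5 / 26.5) * 100
= 0.09434 * 100 = 9.434

9.434 %


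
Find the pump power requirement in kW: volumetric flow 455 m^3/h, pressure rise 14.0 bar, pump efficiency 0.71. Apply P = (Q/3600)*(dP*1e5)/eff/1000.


Q = 455 / 3600 = 0.126389 m^3/s
P = 0.126389 * (14.0 * 1e5) / 0.71 / 1000 = 249.2

249.2 kW


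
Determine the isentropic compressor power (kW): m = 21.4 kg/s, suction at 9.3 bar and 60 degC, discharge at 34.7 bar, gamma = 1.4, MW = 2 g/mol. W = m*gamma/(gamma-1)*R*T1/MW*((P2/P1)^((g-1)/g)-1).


Isentropic work: W = m*(gamma/(gamma-1))*(R*T1/MW)*((P2/P1)^((gamma-1)/gamma) - 1)
T1 = 60 + 273.15 = 333.15 K
Pressure ratio = 34.7 / 9.3 = 3.73118
Exponent = (1.4 - 1)/1.4 = 0.285714
(P2/P1)^exp - 1 = 3.73118^0.285714 - 1 = 0.456748
W = 21.4 * 1.4 / 0.4 * 8.314 * 333.15 / 2 * 0.456748 = 47380

47380 kW


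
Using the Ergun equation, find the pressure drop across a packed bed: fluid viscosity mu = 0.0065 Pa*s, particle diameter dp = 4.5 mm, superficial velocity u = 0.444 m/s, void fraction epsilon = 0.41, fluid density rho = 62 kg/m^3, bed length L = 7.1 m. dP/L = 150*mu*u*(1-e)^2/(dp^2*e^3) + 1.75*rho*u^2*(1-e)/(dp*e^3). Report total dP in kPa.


dp = 4.5 mm = 0.0045 m
Viscous term = 150*0.0065*0.444*(1-0.41)^2 / (0.0045^2*0.41^3) = 107973
Inertial term = 1.75*62*0.444^2*(1-0.41) / (0.0045*0.41^3) = 40689.6
dP/L = 107973 + 40689.6 = 148663 Pa/m
dP = 148663 * 7.1 / 1000 = 1056 kPa

1056 kPa


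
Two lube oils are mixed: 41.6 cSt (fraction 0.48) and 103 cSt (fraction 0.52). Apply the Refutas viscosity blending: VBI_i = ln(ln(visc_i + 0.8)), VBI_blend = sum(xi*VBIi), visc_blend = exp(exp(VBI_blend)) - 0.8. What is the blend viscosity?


Refutas method: VBN_i = 14.534*ln(ln(visc_i + 0.8)) + 10.975, blended linearly by mass fraction; since VBN is linear in VBI_i = ln(ln(visc_i + 0.8)) and the fractions sum to 1, blend VBI directly: visc = exp(exp(VBI_blend)) - 0.8
VBI_1 = ln(ln(41.6 + 0.8)) = 1.321
VBI_2 = ln(ln(103 + 0.8)) = 1.53525
VBI_blend = 0.48 * 1.321 + 0.52 * 1.53525 = 1.43241
visc_blend = exp(exp(1.43241)) - 0.8 = 65.14

65.14 cSt


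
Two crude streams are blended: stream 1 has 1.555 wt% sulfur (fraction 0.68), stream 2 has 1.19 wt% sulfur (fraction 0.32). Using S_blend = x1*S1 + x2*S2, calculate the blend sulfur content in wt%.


Linear sulfur blending: S_blend = x1*S1 + x2*S2
Contribution 1: 0.68 * 1.555 = 1.0574 wt%
Contribution 2: 0.32 * 1.19 = 0.3808 wt%
S_blend = 1.0574 + 0.3808 = 1.4382

1.4382 wt%


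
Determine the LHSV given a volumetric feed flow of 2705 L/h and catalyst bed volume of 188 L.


LHSV = volumetric feed rate / catalyst volume
= 2705 L/h / 188 L
= 14.39 h^-1

14.39 h^-1


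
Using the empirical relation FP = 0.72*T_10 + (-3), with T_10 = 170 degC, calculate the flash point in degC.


FP = 0.72 * 170 + (-3) = 119.4

119.4 degC


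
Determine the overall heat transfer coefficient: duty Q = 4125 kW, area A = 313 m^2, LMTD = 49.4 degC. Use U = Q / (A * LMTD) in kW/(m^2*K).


From Q = U*A*LMTD, U = Q / (A * LMTD)
U = 4125 / (313 * 49.4) = 4125 / 15462.2 = 0.2668

0.2668 kW/(m^2*K)


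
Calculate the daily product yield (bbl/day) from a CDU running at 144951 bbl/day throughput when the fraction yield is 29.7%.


Crude throughput = 144951 bbl/day
Fraction yield = 29.7%
yield = throughput * fraction / 100
yield = 144951 * 29.7 / 100 = 43050.447

43050.447 bbl/day


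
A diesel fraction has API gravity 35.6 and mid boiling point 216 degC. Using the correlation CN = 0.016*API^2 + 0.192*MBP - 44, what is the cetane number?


CN = 0.016 * 35.6^2 + 0.192 * 216 - 44
CN = 20.27776 + 41.472 - 44 = 17.74976

17.74976


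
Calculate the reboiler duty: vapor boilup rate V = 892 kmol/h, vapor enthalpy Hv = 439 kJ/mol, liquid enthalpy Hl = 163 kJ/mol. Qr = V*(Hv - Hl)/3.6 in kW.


Qr = 892 * (439 - 163) / 3.6 = 892 * 276 / 3.6 = 68390

68390 kW


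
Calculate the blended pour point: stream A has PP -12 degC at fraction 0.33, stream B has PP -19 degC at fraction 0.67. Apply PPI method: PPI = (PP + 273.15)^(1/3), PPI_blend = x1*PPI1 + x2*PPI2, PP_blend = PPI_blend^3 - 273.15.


PPI_1 = (-12 + 273.15)^(1/3) = 6.391901
PPI_2 = (-19 + 273.15)^(1/3) = 6.334272
PPI_blend = 0.33 * 6.391901 + 0.67 * 6.334272 = 6.35329
PP_blend = 6.35329^3 - 273.15 = 256.4461 - 273.15 = -16.7

-16.7 degC


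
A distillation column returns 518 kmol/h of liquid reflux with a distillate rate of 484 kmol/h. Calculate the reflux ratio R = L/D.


Reflux ratio definition: R = L / D (liquid returned / distillate withdrawn)
L = 518 kmol/h, D = 484 kmol/h
R = 518 / 484 = 1.070

1.070


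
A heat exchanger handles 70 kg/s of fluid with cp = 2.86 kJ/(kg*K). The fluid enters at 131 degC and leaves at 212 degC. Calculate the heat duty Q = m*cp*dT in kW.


Q = m_dot * cp * delta_T
delta_T = 212 - 131 = 81 K
Q = 70 * 2.86 * 81
= 200.2 * 81
= 16216.2 kW

16216.2 kW


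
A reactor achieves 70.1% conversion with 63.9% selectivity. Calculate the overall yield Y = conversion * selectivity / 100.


Overall yield = conversion (%) * selectivity (%) / 100
Conversion = 70.1%, Selectivity = 63.9%
Y = 70.1 * 63.9 / 100
= 44.7939 %

44.7939 %


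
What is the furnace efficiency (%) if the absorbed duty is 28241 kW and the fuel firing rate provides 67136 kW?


Furnace efficiency = Q_absorbed / Q_fuel * 100
= 28241 / 67136 * 100 = 42.07

42.07 %


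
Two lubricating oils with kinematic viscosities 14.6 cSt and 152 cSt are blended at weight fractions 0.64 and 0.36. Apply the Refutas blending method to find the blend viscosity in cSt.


Refutas method: VBN_i = 14.534*ln(ln(visc_i + 0.8)) + 10.975, blended linearly by mass fraction; since VBN is linear in VBI_i = ln(ln(visc_i + 0.8)) and the fractions sum to 1, blend VBI directly: visc = exp(exp(VBI_blend)) - 0.8
VBI_1 = ln(ln(14.6 + 0.8)) = 1.0059
VBI_2 = ln(ln(152 + 0.8)) = 1.61525
VBI_blend = 0.64 * 1.0059 + 0.36 * 1.61525 = 1.22527
visc_blend = exp(exp(1.22527)) - 0.8 = 29.32

29.32 cSt


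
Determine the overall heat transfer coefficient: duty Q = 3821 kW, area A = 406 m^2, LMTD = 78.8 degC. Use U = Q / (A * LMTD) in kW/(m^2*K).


From Q = U*A*LMTD, U = Q / (A * LMTD)
U = 3821 / (406 * 78.8) = 3821 / 31992.8 = 0.1194

0.1194 kW/(m^2*K)


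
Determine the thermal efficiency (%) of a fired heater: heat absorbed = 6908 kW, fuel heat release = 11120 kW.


Furnace efficiency = Q_absorbed / Q_fuel * 100
= 6908 / 11120 * 100 = 62.12

62.12 %


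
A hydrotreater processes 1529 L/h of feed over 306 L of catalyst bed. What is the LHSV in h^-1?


LHSV = volumetric feed rate / catalyst volume
= 1529 L/h / 306 L
= 4.997 h^-1

4.997 h^-1


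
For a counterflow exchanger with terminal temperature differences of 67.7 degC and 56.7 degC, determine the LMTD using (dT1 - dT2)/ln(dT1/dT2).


LMTD = (dT1 - dT2) / ln(dT1/dT2)
= (67.7 - 56.7) / ln(67.7 / 56.7) = 11 / 0.177312 = 62.04

62.04 degC


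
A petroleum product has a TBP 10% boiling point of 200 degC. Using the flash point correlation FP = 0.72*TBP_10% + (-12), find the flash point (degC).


FP = 0.72 * 200 + (-12) = 132

132 degC


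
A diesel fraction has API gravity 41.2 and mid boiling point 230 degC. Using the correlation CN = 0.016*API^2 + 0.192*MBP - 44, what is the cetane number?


CN = 0.016 * 41.2^2 + 0.192 * 230 - 44
CN = 27.15904 + 44.16 - 44 = 27.31904

27.31904


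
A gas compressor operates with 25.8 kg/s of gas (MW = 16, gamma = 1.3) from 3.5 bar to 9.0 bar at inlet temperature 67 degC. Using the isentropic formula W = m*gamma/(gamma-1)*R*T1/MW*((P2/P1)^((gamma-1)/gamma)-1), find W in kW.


Isentropic work: W = m*(gamma/(gamma-1))*(R*T1/MW)*((P2/P1)^((gamma-1)/gamma) - 1)
T1 = 67 + 273.15 = 340.15 K
Pressure ratio = 9.0 / 3.5 = 2.57143
Exponent = (1.3 - 1)/1.3 = 0.230769
(P2/P1)^exp - 1 = 2.57143^0.230769 - 1 = 0.243528
W = 25.8 * 1.3 / 0.3 * 8.314 * 340.15 / 16 * 0.243528 = 4812

4812 kW


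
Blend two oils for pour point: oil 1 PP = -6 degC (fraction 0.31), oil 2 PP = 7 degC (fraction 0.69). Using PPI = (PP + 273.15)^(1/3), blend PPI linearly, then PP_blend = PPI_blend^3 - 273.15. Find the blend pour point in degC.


PPI_1 = (-6 + 273.15)^(1/3) = 6.440482
PPI_2 = (7 + 273.15)^(1/3) = 6.543301
PPI_blend = 0.31 * 6.440482 + 0.69 * 6.543301 = 6.511427
PP_blend = 6.511427^3 - 273.15 = 276.0759 - 273.15 = 2.93

2.93 degC


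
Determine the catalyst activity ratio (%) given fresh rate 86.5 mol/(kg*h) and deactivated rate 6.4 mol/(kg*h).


Activity (%) = (rate_used / rate_fresh) * 100
rate_used = 6.4, rate_fresh = 86.5
= (6.4 / 86.5) * 100
= 0.07399 * 100 = 7.399

7.399 %


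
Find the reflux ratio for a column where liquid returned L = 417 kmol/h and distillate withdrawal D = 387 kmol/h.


Reflux ratio definition: R = L / D (liquid returned / distillate withdrawn)
L = 417 kmol/h, D = 387 kmol/h
R = 417 / 387 = 1.078

1.078


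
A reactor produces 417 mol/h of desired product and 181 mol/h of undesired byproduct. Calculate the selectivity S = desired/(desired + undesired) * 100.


Selectivity = desired / (desired + undesired) * 100
Total products = 417 + 181 = 598 mol/h
S = 417 / 598 * 100
= 0.6973 * 100
= 69.73 %

69.73 %


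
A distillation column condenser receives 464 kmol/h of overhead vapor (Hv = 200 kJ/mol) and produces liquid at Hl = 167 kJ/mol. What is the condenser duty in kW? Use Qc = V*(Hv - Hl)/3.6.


Qc = 464 * (200 - 167) / 3.6 = 464 * 33 / 3.6 = 4253

4253 kW


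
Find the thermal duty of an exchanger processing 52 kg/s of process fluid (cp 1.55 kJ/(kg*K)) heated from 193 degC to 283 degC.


Q = m_dot * cp * delta_T
delta_T = 283 - 193 = 90 K
Q = 52 * 1.55 * 90
= 80.6 * 90
= 7254 kW

7254 kW


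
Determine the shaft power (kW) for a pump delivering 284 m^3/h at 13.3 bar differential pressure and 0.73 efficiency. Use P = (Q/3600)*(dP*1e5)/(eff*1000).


Q = 284 / 3600 = 0.0788889 m^3/s
P = 0.0788889 * (13.3 * 1e5) / 0.73 / 1000 = 143.7

143.7 kW


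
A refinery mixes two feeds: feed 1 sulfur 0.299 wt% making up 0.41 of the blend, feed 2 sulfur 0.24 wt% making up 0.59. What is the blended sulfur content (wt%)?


Linear sulfur blending: S_blend = x1*S1 + x2*S2
Contribution 1: 0.41 * 0.299 = 0.12259 wt%
Contribution 2: 0.59 * 0.24 = 0.1416 wt%
S_blend = 0.12259 + 0.1416 = 0.26419

0.26419 wt%


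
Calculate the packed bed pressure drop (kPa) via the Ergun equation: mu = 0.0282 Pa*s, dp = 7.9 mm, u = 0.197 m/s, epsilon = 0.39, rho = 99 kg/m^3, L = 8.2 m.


dp = 7.9 mm = 0.0079 m
Viscous term = 150*0.0282*0.197*(1-0.39)^2 / (0.0079^2*0.39^3) = 83756.4
Inertial term = 1.75*99*0.197^2*(1-0.39) / (0.0079*0.39^3) = 8752.15
dP/L = 83756.4 + 8752.15 = 92508.5 Pa/m
dP = 92508.5 * 8.2 / 1000 = 758.6 kPa

758.6 kPa


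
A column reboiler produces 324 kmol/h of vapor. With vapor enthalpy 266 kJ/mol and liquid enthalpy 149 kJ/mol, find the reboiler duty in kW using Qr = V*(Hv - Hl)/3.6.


Qr = 324 * (266 - 149) / 3.6 = 324 * 117 / 3.6 = 10530

10530 kW


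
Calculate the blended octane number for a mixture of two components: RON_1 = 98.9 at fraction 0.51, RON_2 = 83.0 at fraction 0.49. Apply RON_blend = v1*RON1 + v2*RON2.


Linear blending: RON_blend = sum(vi * RONi)
Contribution 1: 0.51 * 98.9 = 50.439
Contribution 2: 0.49 * 83.0 = 40.67
RON_blend = 50.439 + 40.67 = 91.109

91.109


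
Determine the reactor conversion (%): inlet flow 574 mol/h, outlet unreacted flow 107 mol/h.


X = (F_in - F_out) / F_in * 100
Moles reacted = 574 - 107 = 467
X = 467 / 574 * 100
= 0.8136 * 100
= 81.36 %

81.36 %


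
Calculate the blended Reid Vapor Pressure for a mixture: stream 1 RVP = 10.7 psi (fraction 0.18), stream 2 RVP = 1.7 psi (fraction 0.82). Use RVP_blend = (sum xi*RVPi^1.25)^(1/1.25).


Chevron index: RVP_blend = (sum xi*RVPi^1.25)^(1/1.25)
RVP^1.25 terms: 0.18 * 10.7^1.25 + 0.82 * 1.7^1.25 = 5.07514
RVP_blend = 5.07514^(1/1.25) = 3.667

3.667 psi


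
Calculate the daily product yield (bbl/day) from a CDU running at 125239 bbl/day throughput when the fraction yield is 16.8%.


Crude throughput = 125239 bbl/day
Fraction yield = 16.8%
yield = throughput * fraction / 100
yield = 125239 * 16.8 / 100 = 21040.152

21040.152 bbl/day


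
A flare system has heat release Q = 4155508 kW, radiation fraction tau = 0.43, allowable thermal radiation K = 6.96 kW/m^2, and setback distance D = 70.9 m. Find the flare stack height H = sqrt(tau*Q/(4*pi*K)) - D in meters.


tau*Q/(4*pi*K) = 0.43 * 4155508 / (4 * pi * 6.96) = 20430.2
sqrt(20430.2) = 142.934
H = 142.934 - 70.9 = 72.03

72.03 m


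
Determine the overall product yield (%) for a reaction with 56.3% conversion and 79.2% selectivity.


Overall yield = conversion (%) * selectivity (%) / 100
Conversion = 56.3%, Selectivity = 79.2%
Y = 56.3 * 79.2 / 100
= 44.5896 %

44.5896 %


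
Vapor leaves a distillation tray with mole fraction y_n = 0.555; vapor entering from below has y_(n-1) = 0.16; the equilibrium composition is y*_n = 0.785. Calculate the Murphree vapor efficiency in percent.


Murphree vapor efficiency: EMV = (y_n - y_(n-1)) / (y*_n - y_(n-1)) * 100
EMV = (0.555 - 0.16) / (0.785 - 0.16) * 100 = 0.395 / 0.625 * 100 = 63.20

63.20 %


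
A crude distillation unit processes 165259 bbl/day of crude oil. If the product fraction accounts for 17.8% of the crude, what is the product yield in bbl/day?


Crude throughput = 165259 bbl/day
Fraction yield = 17.8%
yield = throughput * fraction / 100
yield = 165259 * 17.8 / 100 = 29416.102

29416.102 bbl/day


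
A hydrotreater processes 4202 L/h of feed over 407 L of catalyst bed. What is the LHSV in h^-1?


LHSV = volumetric feed rate / catalyst volume
= 4202 L/h / 407 L
= 10.32 h^-1

10.32 h^-1


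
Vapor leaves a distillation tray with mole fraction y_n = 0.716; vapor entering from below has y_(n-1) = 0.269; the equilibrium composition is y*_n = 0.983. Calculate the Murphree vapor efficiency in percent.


Murphree vapor efficiency: EMV = (y_n - y_(n-1)) / (y*_n - y_(n-1)) * 100
EMV = (0.716 - 0.269) / (0.983 - 0.269) * 100 = 0.447 / 0.714 * 100 = 62.61

62.61 %


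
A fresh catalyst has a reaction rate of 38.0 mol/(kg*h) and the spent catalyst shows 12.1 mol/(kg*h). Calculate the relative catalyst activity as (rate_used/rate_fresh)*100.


Activity (%) = (rate_used / rate_fresh) * 100
rate_used = 12.1, rate_fresh = 38.0
= (12.1 / 38.0) * 100
= 0.3184 * 100 = 31.84

31.84 %


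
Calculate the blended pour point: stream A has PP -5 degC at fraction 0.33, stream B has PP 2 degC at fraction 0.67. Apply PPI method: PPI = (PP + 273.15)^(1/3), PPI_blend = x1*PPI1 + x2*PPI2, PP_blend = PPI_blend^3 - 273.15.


PPI_1 = (-5 + 273.15)^(1/3) = 6.448508
PPI_2 = (2 + 273.15)^(1/3) = 6.504139
PPI_blend = 0.33 * 6.448508 + 0.67 * 6.504139 = 6.485781
PP_blend = 6.485781^3 - 273.15 = 272.8267 - 273.15 = -0.32

-0.32 degC


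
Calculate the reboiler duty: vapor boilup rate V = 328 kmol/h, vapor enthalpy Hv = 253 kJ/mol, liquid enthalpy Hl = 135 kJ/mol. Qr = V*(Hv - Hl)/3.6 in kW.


Qr = 328 * (253 - 135) / 3.6 = 328 * 118 / 3.6 = 10750

10750 kW


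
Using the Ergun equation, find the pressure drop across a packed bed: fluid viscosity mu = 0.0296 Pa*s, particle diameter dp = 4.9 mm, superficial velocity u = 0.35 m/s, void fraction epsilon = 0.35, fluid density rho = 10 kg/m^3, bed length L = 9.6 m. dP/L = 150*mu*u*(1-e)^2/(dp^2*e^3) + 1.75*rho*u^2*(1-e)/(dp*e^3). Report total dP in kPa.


dp = 4.9 mm = 0.0049 m
Viscous term = 150*0.0296*0.35*(1-0.35)^2 / (0.0049^2*0.35^3) = 637795
Inertial term = 1.75*10*0.35^2*(1-0.35) / (0.0049*0.35^3) = 6632.65
dP/L = 637795 + 6632.65 = 644428 Pa/m
dP = 644428 * 9.6 / 1000 = 6187 kPa

6187 kPa


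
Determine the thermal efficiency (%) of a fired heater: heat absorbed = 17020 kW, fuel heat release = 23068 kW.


Furnace efficiency = Q_absorbed / Q_fuel * 100
= 17020 / 23068 * 100 = 73.78

73.78 %
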